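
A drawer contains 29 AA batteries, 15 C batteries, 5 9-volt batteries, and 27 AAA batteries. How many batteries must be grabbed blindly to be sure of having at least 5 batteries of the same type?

The worst case takes 4 batteries of each type without reaching 5 of any: 4 × 4 = 16.
The next battery must bring some type to 5, so 16 + 1 = 17.

17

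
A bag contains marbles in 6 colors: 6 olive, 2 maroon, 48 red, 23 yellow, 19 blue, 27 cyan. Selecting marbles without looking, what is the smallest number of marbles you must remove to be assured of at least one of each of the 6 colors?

124

The hardest color to obtain is maroon: we could draw every other marble first — 125 − 2 = 123 marbles — without a single maroon one.
The next draw must be maroon, so 123 + 1 = 124.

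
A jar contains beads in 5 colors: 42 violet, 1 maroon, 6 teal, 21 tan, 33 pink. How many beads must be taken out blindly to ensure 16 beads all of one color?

In the worst case we take at most 15 of each color, but all 1 maroon and all 6 teal (fewer than 15), giving 15 + 1 + 6 + 15 + 15 = 52.
One more bead then forces some color to 16, so 52 + 1 = 53.

53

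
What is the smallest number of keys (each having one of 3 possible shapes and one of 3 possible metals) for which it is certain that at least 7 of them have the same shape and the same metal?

There are 3 × 3 = 9 (shape, metal) combinations acting as pigeonholes.
With 9 × 6 = 54 keys we could place exactly 6 in each, with no (shape, metal) pair reaching 7.
One more forces some (shape, metal) pair to hold 7, so 54 + 1 = 55.

55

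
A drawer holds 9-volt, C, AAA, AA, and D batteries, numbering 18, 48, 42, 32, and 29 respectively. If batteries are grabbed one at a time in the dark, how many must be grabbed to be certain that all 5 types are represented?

152

The hardest type to obtain is 9-volt: we could draw every other battery first — 169 − 18 = 151 batteries — without a single 9-volt one.
The next draw must be 9-volt, so 151 + 1 = 152.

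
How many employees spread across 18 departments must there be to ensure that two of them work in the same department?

19

There are 18 departments acting as pigeonholes.
With 18 employees we could place one in each, avoiding any repeat.
One more forces some class to hold 2, so 18 + 1 = 19.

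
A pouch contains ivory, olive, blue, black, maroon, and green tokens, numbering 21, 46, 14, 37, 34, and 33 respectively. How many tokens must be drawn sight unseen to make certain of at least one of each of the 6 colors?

172

The hardest color to obtain is blue: we could draw every other token first — 185 − 14 = 171 tokens — without a single blue one.
The next draw must be blue, so 171 + 1 = 172.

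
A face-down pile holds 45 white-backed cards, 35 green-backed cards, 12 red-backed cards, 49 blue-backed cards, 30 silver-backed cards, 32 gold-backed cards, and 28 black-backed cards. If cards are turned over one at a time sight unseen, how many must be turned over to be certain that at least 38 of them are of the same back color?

In the worst case we take at most 37 of each back color, but all 35 green-backed, all 12 red-backed, all 30 silver-backed, all 32 gold-backed, and all 28 black-backed (fewer than 37), giving 37 + 35 + 12 + 37 + 30 + 32 + 28 = 211.
One more card then forces some back color to 38, so 211 + 1 = 212.

212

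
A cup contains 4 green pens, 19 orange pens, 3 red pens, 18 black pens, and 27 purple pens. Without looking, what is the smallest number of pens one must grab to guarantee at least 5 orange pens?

The worst case draws every non-orange pen first: 4 + 3 + 18 + 27 = 52.
The next 5 draws are then forced to be orange, giving 52 + 5 = 57.

57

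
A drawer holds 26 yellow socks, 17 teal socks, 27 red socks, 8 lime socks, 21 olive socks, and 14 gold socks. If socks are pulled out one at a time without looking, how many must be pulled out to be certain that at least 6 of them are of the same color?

The worst case takes 5 socks of each color without reaching 6 of any: 6 × 5 = 30.
The next sock must bring some color to 6, so 30 + 1 = 31.

31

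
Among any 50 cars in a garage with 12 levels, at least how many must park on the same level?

5

If each of the 12 levels held at most 4, the total would be at most 12 × 4 = 48 < 50, a contradiction.
So at least one holds ⌈50/12⌉ = 5.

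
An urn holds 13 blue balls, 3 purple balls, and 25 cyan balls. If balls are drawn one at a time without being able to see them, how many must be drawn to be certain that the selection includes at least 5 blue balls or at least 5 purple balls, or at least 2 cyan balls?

9

Each of the 3 colors has its own threshold; avoid all of them simultaneously.
The worst case stops just short of every target: 4 blue, all 3 purple, 1 cyan — 4 + 3 + 1 = 8 balls.
One more ball must push some color to its target, so 8 + 1 = 9.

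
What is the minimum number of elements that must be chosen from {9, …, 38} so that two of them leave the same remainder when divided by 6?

Use the pigeonhole principle on residue classes: group the integers by remainder mod 6; there are 6 residue classes, each nonempty in this range.
Choosing one from each class (6 integers) avoids any shared remainder.
One more choice must repeat a class, so two differ by a multiple of 6. Hence 6 + 1 = 7.

7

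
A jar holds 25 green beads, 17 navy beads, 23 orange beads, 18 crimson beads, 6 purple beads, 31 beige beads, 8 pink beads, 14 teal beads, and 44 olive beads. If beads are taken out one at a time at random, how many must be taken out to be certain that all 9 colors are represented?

181

The hardest color to obtain is purple: we could draw every other bead first — 186 − 6 = 180 beads — without a single purple one.
The next draw must be purple, so 180 + 1 = 181.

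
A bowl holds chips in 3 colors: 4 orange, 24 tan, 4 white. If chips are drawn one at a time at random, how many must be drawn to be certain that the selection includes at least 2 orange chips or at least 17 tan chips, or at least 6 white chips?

22

The worst case stops just short of every target: 1 orange, 16 tan, all 4 white — 1 + 16 + 4 = 21 chips.
One more chip must push some color to its target, so 21 + 1 = 22.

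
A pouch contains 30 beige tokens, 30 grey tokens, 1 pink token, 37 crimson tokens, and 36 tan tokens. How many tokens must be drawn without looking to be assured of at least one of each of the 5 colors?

134

The hardest color to obtain is pink: we could draw every other token first — 134 − 1 = 133 tokens — without a single pink one.
The next draw must be pink, so 133 + 1 = 134.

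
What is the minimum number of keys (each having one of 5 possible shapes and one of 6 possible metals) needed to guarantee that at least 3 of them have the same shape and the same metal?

61

There are 5 × 6 = 30 (shape, metal) combinations acting as pigeonholes.
With 30 × 2 = 60 keys we could place exactly 2 in each, with no (shape, metal) pair reaching 3.
One more forces some (shape, metal) pair to hold 3, so 60 + 1 = 61.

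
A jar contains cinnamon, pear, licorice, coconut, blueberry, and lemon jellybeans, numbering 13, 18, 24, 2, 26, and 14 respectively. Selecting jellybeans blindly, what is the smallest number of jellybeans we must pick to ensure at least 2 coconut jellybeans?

The worst case draws every non-coconut jellybean first: 13 + 18 + 24 + 26 + 14 = 95.
The next 2 draws are then forced to be coconut, giving 95 + 2 = 97.

97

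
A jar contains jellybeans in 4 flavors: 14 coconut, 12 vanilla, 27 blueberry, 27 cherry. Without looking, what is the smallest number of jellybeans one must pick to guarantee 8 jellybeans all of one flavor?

29

The worst case takes 7 jellybeans of each flavor without reaching 8 of any: 4 × 7 = 28.
The next jellybean must bring some flavor to 8, so 28 + 1 = 29.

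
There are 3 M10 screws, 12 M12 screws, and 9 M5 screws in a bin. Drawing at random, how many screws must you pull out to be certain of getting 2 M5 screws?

17

To avoid M5 screws as long as possible, exhaust the other 2 sizes first.
The worst case draws every non-M5 screw first: 3 + 12 = 15.
The next 2 draws are then forced to be M5, giving 15 + 2 = 17.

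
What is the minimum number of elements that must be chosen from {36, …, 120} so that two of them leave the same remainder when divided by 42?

43

Group the integers by remainder mod 42; there are 42 residue classes, each nonempty in this range.
Choosing one from each class (42 integers) avoids any shared remainder.
One more choice must repeat a class, so two differ by a multiple of 42. Hence 42 + 1 = 43.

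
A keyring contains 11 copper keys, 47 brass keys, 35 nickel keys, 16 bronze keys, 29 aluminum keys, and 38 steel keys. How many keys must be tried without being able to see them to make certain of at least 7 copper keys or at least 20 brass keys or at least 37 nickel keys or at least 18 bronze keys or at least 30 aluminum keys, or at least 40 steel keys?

The worst case stops just short of every target: 6 copper, 19 brass, all 35 nickel, all 16 bronze, 29 aluminum, all 38 steel — 6 + 19 + 35 + 16 + 29 + 38 = 143 keys.
One more key must push some type to its target, so 143 + 1 = 144.

144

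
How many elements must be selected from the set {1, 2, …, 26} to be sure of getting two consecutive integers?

Partition {1, …, 26} into 13 pairs: {1,2}, {3,4}, …, {25,26}.
Choosing 13 integers — say the 13 even numbers 2, 4, …, 26 — takes one from each pair and avoids the property.
Choosing 14 forces two into the same pair by pigeonhole, and those are consecutive. So 14.

14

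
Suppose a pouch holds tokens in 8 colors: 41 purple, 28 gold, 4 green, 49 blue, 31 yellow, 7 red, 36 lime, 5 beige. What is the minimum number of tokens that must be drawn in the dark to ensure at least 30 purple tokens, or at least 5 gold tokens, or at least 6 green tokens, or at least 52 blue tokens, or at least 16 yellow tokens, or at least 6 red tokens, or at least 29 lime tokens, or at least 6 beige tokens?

Each of the 8 colors has its own threshold; avoid all of them simultaneously.
The worst case stops just short of every target: 29 purple, 4 gold, all 4 green, all 49 blue, 15 yellow, 5 red, 28 lime, 5 beige — 29 + 4 + 4 + 49 + 15 + 5 + 28 + 5 = 139 tokens.
One more token must push some color to its target, so 139 + 1 = 140.

140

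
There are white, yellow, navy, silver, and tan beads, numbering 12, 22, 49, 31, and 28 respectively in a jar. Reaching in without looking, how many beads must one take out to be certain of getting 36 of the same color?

In the worst case we take at most 35 of each color, but all 12 white, all 22 yellow, all 31 silver, and all 28 tan (fewer than 35), giving 12 + 22 + 35 + 31 + 28 = 128.
One more bead then forces some color to 36, so 128 + 1 = 129.

129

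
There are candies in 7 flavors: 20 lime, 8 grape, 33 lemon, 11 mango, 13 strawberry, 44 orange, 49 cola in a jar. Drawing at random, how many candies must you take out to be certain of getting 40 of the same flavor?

164

Treat the 7 flavors as pigeonholes.
In the worst case we take at most 39 of each flavor, but all 20 lime, all 8 grape, all 33 lemon, all 11 mango, and all 13 strawberry (fewer than 39), giving 20 + 8 + 33 + 11 + 13 + 39 + 39 = 163.
One more candy then forces some flavor to 40, so 163 + 1 = 164.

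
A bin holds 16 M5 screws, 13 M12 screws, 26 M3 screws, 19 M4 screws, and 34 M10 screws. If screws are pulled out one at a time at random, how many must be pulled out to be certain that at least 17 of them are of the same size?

Treat the 5 sizes as pigeonholes.
In the worst case we take at most 16 of each size, but all 13 M12 (fewer than 16), giving 16 + 13 + 16 + 16 + 16 = 77.
One more screw then forces some size to 17, so 77 + 1 = 78.

78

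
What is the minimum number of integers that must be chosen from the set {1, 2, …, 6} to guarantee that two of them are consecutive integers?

4

Partition {1, …, 6} into 3 pairs: {1,2}, {3,4}, …, {5,6}.
Choosing 3 integers — say the 3 even numbers 2, 4, …, 6 — takes one from each pair and avoids the property.
Choosing 4 forces two into the same pair by pigeonhole, and those are consecutive. So 4.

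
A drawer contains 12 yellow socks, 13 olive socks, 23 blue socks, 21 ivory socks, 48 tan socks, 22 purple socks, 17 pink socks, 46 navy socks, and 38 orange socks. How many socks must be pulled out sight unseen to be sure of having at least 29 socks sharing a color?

In the worst case we take at most 28 of each color, but all 12 yellow, all 13 olive, all 23 blue, all 21 ivory, all 22 purple, and all 17 pink (fewer than 28), giving 12 + 13 + 23 + 21 + 28 + 22 + 17 + 28 + 28 = 192.
One more sock then forces some color to 29, so 192 + 1 = 193.

193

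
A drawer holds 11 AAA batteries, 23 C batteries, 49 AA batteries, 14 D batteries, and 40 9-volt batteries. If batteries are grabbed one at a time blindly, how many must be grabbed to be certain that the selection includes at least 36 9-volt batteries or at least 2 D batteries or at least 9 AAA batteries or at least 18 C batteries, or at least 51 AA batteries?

111

The worst case stops just short of every target: 8 AAA, 17 C, all 49 AA, 1 D, 35 9-volt — 8 + 17 + 49 + 1 + 35 = 110 batteries.
One more battery must push some type to its target, so 110 + 1 = 111.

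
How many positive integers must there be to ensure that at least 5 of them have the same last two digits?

401

There are 100 possible two-digit endings acting as pigeonholes.
With 100 × 4 = 400 positive integers we could place exactly 4 in each, with no class reaching 5.
One more forces some class to hold 5, so 400 + 1 = 401.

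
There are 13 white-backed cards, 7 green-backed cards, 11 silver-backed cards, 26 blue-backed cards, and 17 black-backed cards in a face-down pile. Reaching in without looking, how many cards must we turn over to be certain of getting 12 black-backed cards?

The worst case draws every non-black-backed card first: 13 + 7 + 11 + 26 = 57.
The next 12 draws are then forced to be black-backed, giving 57 + 12 = 69.

69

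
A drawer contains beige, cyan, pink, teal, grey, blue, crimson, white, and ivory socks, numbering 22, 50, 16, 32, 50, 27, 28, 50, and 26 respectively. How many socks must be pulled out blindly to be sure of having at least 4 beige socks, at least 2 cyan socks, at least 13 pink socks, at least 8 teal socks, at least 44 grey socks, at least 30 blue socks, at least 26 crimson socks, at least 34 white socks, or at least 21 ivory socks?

The worst case stops just short of every target: 3 beige, 1 cyan, 12 pink, 7 teal, 43 grey, all 27 blue, 25 crimson, 33 white, 20 ivory — 3 + 1 + 12 + 7 + 43 + 27 + 25 + 33 + 20 = 171 socks.
One more sock must push some color to its target, so 171 + 1 = 172.

172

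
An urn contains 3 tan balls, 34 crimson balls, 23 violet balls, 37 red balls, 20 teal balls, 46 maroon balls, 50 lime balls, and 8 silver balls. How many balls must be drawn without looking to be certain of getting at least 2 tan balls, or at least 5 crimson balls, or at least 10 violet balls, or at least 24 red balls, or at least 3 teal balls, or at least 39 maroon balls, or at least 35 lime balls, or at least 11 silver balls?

120

Each of the 8 colors has its own threshold; avoid all of them simultaneously.
The worst case stops just short of every target: 1 tan, 4 crimson, 9 violet, 23 red, 2 teal, 38 maroon, 34 lime, all 8 silver — 1 + 4 + 9 + 23 + 2 + 38 + 34 + 8 = 119 balls.
One more ball must push some color to its target, so 119 + 1 = 120.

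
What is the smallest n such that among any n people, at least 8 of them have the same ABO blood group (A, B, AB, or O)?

29

There are 4 ABO blood groups acting as pigeonholes.
With 4 × 7 = 28 people we could place exactly 7 in each, with no class reaching 8.
One more forces some class to hold 8, so 28 + 1 = 29.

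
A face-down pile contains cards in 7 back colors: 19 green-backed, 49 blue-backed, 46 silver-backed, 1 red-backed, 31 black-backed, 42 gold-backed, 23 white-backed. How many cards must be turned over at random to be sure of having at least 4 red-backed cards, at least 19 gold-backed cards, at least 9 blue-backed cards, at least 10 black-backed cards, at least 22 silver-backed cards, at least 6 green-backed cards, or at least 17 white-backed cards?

The worst case stops just short of every target: 5 green-backed, 8 blue-backed, 21 silver-backed, all 1 red-backed, 9 black-backed, 18 gold-backed, 16 white-backed — 5 + 8 + 21 + 1 + 9 + 18 + 16 = 78 cards.
One more card must push some back color to its target, so 78 + 1 = 79.

79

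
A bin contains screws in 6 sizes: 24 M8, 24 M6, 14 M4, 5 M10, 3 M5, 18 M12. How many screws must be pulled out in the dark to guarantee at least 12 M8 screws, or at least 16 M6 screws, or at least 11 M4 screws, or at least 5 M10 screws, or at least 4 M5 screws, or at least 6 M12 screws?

Each of the 6 sizes has its own threshold; avoid all of them simultaneously.
The worst case stops just short of every target: 11 M8, 15 M6, 10 M4, 4 M10, 3 M5, 5 M12 — 11 + 15 + 10 + 4 + 3 + 5 = 48 screws.
One more screw must push some size to its target, so 48 + 1 = 49.

49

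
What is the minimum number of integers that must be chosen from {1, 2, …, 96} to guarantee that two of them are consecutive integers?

Partition {1, …, 96} into 48 pairs: {1,2}, {3,4}, …, {95,96}.
Choosing 48 integers — say the 48 even numbers 2, 4, …, 96 — takes one from each pair and avoids the property.
Choosing 49 forces two into the same pair by pigeonhole, and those are consecutive. So 49.

49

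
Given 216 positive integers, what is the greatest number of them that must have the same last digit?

There are 10 possible last digits, which serve as the pigeonholes.
If each of the 10 possible last digits held at most 21, the total would be at most 10 × 21 = 210 < 216, a contradiction.
So at least one holds ⌈216/10⌉ = 22.

22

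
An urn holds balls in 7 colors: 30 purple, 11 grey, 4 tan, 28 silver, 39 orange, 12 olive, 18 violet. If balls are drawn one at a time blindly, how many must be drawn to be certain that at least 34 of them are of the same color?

137

In the worst case we take at most 33 of each color, but all 30 purple, all 11 grey, all 4 tan, all 28 silver, all 12 olive, and all 18 violet (fewer than 33), giving 30 + 11 + 4 + 28 + 33 + 12 + 18 = 136.
One more ball then forces some color to 34, so 136 + 1 = 137.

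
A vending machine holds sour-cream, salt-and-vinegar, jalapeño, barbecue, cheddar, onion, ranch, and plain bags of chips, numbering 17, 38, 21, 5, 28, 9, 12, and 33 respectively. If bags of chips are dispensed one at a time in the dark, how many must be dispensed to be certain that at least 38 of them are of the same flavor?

163

In the worst case we take at most 37 of each flavor, but all 17 sour-cream, all 21 jalapeño, all 5 barbecue, all 28 cheddar, all 9 onion, all 12 ranch, and all 33 plain (fewer than 37), giving 17 + 37 + 21 + 5 + 28 + 9 + 12 + 33 = 162.
One more bag of chips then forces some flavor to 38, so 162 + 1 = 163.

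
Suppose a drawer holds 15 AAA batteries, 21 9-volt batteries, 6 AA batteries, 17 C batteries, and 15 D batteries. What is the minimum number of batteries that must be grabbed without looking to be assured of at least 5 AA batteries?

73

The worst case draws every non-AA battery first: 15 + 21 + 17 + 15 = 68.
The next 5 draws are then forced to be AA, giving 68 + 5 = 73.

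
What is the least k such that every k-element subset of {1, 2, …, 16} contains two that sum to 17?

Partition {1, …, 16} into 8 pairs: {1,16}, {2,15}, …, {8,9}.
Choosing 8 integers — say the integers 1 through 8 — takes one from each pair and avoids the property.
Choosing 9 forces two into the same pair by pigeonhole, and those sum to 17. So 9.

9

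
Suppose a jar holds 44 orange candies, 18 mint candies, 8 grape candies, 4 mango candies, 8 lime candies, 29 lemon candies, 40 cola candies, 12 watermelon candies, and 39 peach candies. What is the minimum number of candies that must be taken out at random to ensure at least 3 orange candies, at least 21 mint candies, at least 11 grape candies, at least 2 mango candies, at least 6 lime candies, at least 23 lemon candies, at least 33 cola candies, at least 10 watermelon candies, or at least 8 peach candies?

105

The worst case stops just short of every target: 2 orange, all 18 mint, all 8 grape, 1 mango, 5 lime, 22 lemon, 32 cola, 9 watermelon, 7 peach — 2 + 18 + 8 + 1 + 5 + 22 + 32 + 9 + 7 = 104 candies.
One more candy must push some flavor to its target, so 104 + 1 = 105.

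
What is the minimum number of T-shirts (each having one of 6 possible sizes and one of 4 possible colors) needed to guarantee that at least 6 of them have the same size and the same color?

121

There are 6 × 4 = 24 (size, color) combinations acting as pigeonholes.
With 24 × 5 = 120 T-shirts we could place exactly 5 in each, with no (size, color) pair reaching 6.
One more forces some (size, color) pair to hold 6, so 120 + 1 = 121.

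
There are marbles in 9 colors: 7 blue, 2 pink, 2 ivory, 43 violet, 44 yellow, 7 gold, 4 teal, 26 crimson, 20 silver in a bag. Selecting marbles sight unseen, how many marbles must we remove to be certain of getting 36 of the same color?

In the worst case we take at most 35 of each color, but all 7 blue, all 2 pink, all 2 ivory, all 7 gold, all 4 teal, all 26 crimson, and all 20 silver (fewer than 35), giving 7 + 2 + 2 + 35 + 35 + 7 + 4 + 26 + 20 = 138.
One more marble then forces some color to 36, so 138 + 1 = 139.

139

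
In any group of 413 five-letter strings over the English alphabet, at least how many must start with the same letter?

There are 26 possible first letters, which serve as the pigeonholes.
If each of the 26 possible first letters held at most 15, the total would be at most 26 × 15 = 390 < 413, a contradiction.
So at least one holds ⌈413/26⌉ = 16.

16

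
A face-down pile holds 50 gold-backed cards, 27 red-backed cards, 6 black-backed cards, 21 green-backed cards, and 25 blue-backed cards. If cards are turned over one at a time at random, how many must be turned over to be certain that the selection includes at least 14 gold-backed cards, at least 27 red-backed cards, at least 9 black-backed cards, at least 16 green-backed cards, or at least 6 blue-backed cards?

66

The worst case stops just short of every target: 13 gold-backed, 26 red-backed, all 6 black-backed, 15 green-backed, 5 blue-backed — 13 + 26 + 6 + 15 + 5 = 65 cards.
One more card must push some back color to its target, so 65 + 1 = 66.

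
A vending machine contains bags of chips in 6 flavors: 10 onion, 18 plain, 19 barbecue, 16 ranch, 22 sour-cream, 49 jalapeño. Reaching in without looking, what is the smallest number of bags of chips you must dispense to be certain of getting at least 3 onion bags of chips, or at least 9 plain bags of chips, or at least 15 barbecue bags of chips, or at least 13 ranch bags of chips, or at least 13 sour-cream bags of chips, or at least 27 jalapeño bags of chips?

75

The worst case stops just short of every target: 2 onion, 8 plain, 14 barbecue, 12 ranch, 12 sour-cream, 26 jalapeño — 2 + 8 + 14 + 12 + 12 + 26 = 74 bags of chips.
One more bag of chips must push some flavor to its target, so 74 + 1 = 75.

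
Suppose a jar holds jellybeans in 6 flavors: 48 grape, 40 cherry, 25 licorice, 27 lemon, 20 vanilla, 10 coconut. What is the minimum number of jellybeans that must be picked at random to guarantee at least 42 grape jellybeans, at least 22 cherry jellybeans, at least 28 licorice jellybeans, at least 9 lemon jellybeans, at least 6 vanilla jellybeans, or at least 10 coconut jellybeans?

The worst case stops just short of every target: 41 grape, 21 cherry, all 25 licorice, 8 lemon, 5 vanilla, 9 coconut — 41 + 21 + 25 + 8 + 5 + 9 = 109 jellybeans.
One more jellybean must push some flavor to its target, so 109 + 1 = 110.

110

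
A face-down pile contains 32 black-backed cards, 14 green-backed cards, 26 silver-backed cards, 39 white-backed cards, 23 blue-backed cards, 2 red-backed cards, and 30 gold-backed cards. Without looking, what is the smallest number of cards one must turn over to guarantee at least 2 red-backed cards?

The worst case draws every non-red-backed card first: 32 + 14 + 26 + 39 + 23 + 30 = 164.
The next 2 draws are then forced to be red-backed, giving 164 + 2 = 166.

166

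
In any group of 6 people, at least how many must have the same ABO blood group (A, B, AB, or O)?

2

There are 4 ABO blood groups, which serve as the pigeonholes.
If each of the 4 ABO blood groups held at most 1, the total would be at most 4 × 1 = 4 < 6, a contradiction.
So at least one holds ⌈6/4⌉ = 2.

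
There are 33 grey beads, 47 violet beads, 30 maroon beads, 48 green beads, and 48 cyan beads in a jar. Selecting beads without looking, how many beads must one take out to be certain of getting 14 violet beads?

173

The worst case draws every non-violet bead first: 33 + 30 + 48 + 48 = 159.
The next 14 draws are then forced to be violet, giving 159 + 14 = 173.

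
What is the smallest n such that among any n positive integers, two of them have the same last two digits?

101

There are 100 possible two-digit endings acting as pigeonholes.
With 100 positive integers we could place one in each, avoiding any repeat.
One more forces some class to hold 2, so 100 + 1 = 101.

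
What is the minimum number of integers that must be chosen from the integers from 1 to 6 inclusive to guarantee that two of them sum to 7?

4

Partition {1, …, 6} into 3 pairs: {1,6}, {2,5}, …, {3,4}.
Choosing 3 integers — say the integers 1 through 3 — takes one from each pair and avoids the property.
Choosing 4 forces two into the same pair by pigeonhole, and those sum to 7. So 4.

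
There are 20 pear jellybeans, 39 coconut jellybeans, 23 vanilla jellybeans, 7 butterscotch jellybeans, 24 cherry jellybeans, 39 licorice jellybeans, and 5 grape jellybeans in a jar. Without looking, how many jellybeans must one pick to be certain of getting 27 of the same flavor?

132

Treat the 7 flavors as pigeonholes.
In the worst case we take at most 26 of each flavor, but all 20 pear, all 23 vanilla, all 7 butterscotch, all 24 cherry, and all 5 grape (fewer than 26), giving 20 + 26 + 23 + 7 + 24 + 26 + 5 = 131.
One more jellybean then forces some flavor to 27, so 131 + 1 = 132.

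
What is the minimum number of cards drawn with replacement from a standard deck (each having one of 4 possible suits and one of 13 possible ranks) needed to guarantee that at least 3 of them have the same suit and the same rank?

105

There are 4 × 13 = 52 (suit, rank) combinations acting as pigeonholes.
With 52 × 2 = 104 cards drawn with replacement from a standard deck we could place exactly 2 in each, with no (suit, rank) pair reaching 3.
One more forces some (suit, rank) pair to hold 3, so 104 + 1 = 105.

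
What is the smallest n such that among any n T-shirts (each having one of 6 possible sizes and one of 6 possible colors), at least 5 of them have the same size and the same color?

145

There are 6 × 6 = 36 (size, color) combinations acting as pigeonholes.
With 36 × 4 = 144 T-shirts we could place exactly 4 in each, with no (size, color) pair reaching 5.
One more forces some (size, color) pair to hold 5, so 144 + 1 = 145.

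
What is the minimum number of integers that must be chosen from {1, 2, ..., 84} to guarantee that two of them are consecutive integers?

43

Partition {1, …, 84} into 42 pairs: {1,2}, {3,4}, …, {83,84}.
Choosing 42 integers — say the 42 even numbers 2, 4, …, 84 — takes one from each pair and avoids the property.
Choosing 43 forces two into the same pair by pigeonhole, and those are consecutive. So 43.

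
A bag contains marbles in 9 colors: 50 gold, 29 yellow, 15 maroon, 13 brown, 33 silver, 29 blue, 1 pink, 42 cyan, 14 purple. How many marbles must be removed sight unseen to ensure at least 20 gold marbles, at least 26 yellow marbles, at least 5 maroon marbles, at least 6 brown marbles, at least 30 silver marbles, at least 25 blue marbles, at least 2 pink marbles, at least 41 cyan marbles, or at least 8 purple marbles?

The worst case stops just short of every target: 19 gold, 25 yellow, 4 maroon, 5 brown, 29 silver, 24 blue, 1 pink, 40 cyan, 7 purple — 19 + 25 + 4 + 5 + 29 + 24 + 1 + 40 + 7 = 154 marbles.
One more marble must push some color to its target, so 154 + 1 = 155.

155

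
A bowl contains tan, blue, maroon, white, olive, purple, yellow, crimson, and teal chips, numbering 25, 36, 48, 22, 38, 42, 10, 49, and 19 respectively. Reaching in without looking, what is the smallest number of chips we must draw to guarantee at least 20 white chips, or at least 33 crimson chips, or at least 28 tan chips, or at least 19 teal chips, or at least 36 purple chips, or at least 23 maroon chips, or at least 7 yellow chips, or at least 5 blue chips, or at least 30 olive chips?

The worst case stops just short of every target: all 25 tan, 4 blue, 22 maroon, 19 white, 29 olive, 35 purple, 6 yellow, 32 crimson, 18 teal — 25 + 4 + 22 + 19 + 29 + 35 + 6 + 32 + 18 = 190 chips.
One more chip must push some color to its target, so 190 + 1 = 191.

191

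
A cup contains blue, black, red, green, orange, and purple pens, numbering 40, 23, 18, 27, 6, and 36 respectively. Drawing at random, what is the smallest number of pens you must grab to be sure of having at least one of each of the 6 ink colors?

The hardest ink color to obtain is orange: we could draw every other pen first — 150 − 6 = 144 pens — without a single orange one.
The next draw must be orange, so 144 + 1 = 145.

145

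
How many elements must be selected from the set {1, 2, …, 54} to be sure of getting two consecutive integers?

28

Partition {1, …, 54} into 27 pairs: {1,2}, {3,4}, …, {53,54}.
Choosing 27 integers — say the 27 even numbers 2, 4, …, 54 — takes one from each pair and avoids the property.
Choosing 28 forces two into the same pair by pigeonhole, and those are consecutive. So 28.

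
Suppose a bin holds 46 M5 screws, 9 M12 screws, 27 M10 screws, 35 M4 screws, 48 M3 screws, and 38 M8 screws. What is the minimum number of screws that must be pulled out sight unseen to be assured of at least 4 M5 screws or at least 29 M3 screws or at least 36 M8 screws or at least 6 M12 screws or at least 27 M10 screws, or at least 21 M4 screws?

The worst case stops just short of every target: 3 M5, 5 M12, 26 M10, 20 M4, 28 M3, 35 M8 — 3 + 5 + 26 + 20 + 28 + 35 = 117 screws.
One more screw must push some size to its target, so 117 + 1 = 118.

118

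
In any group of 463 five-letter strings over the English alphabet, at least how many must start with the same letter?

The 463 five-letter strings over the English alphabet fall into 26 possible first letters.
If each of the 26 possible first letters held at most 17, the total would be at most 26 × 17 = 442 < 463, a contradiction.
So at least one holds ⌈463/26⌉ = 18.

18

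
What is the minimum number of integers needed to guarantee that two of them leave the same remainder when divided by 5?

There are 5 residue classes modulo 5 acting as pigeonholes.
With 5 integers we could place one in each, avoiding any repeat.
One more forces some class to hold 2, so 5 + 1 = 6.

6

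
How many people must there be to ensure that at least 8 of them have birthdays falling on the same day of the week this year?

50

There are 7 days of the week acting as pigeonholes.
With 7 × 7 = 49 people we could place exactly 7 in each, with no class reaching 8.
One more forces some class to hold 8, so 49 + 1 = 50.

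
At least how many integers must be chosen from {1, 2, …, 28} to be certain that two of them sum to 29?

Partition {1, …, 28} into 14 pairs: {1,28}, {2,27}, …, {14,15}.
Choosing 14 integers — say the integers 1 through 14 — takes one from each pair and avoids the property.
Choosing 15 forces two into the same pair by pigeonhole, and those sum to 29. So 15.

15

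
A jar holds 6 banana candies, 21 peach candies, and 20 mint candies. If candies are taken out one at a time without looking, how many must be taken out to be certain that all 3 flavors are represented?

The hardest flavor to obtain is banana: we could draw every other candy first — 47 − 6 = 41 candies — without a single banana one.
The next draw must be banana, so 41 + 1 = 42.

42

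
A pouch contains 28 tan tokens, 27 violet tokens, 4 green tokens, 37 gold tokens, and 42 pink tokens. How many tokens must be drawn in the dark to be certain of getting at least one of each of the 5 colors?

135

The hardest color to obtain is green: we could draw every other token first — 138 − 4 = 134 tokens — without a single green one.
The next draw must be green, so 134 + 1 = 135.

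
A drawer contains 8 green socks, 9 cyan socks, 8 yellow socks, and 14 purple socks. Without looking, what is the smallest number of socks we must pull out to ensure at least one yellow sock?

32

The worst case draws every non-yellow sock first: 8 + 9 + 14 = 31.
The next draw is then forced to be yellow, giving 31 + 1 = 32.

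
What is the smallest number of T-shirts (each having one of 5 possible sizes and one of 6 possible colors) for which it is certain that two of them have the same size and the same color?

31

There are 5 × 6 = 30 (size, color) combinations acting as pigeonholes.
With 30 T-shirts we could place one in each, avoiding any repeat.
One more forces some (size, color) pair to hold 2, so 30 + 1 = 31.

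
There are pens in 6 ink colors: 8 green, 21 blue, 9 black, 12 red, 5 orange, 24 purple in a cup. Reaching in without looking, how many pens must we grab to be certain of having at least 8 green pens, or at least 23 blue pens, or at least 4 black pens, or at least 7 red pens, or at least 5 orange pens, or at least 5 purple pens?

The worst case stops just short of every target: 7 green, all 21 blue, 3 black, 6 red, 4 orange, 4 purple — 7 + 21 + 3 + 6 + 4 + 4 = 45 pens.
One more pen must push some ink color to its target, so 45 + 1 = 46.

46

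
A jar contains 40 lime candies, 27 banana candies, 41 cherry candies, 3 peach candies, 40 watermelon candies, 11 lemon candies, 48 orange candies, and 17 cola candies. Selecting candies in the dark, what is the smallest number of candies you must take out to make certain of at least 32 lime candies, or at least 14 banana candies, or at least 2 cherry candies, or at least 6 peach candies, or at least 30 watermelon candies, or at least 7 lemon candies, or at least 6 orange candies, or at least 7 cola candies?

95

The worst case stops just short of every target: 31 lime, 13 banana, 1 cherry, all 3 peach, 29 watermelon, 6 lemon, 5 orange, 6 cola — 31 + 13 + 1 + 3 + 29 + 6 + 5 + 6 = 94 candies.
One more candy must push some flavor to its target, so 94 + 1 = 95.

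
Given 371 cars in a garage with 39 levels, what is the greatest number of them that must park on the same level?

10

If each of the 39 levels held at most 9, the total would be at most 39 × 9 = 351 < 371, a contradiction.
So at least one holds ⌈371/39⌉ = 10.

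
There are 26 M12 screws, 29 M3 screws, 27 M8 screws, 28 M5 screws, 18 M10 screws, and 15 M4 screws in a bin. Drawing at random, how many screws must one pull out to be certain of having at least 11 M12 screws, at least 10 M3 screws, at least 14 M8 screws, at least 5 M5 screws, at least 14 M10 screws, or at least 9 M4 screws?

58

The worst case stops just short of every target: 10 M12, 9 M3, 13 M8, 4 M5, 13 M10, 8 M4 — 10 + 9 + 13 + 4 + 13 + 8 = 57 screws.
One more screw must push some size to its target, so 57 + 1 = 58.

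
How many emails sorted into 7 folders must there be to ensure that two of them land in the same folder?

8

There are 7 folders acting as pigeonholes.
With 7 emails we could place one in each, avoiding any repeat.
One more forces some class to hold 2, so 7 + 1 = 8.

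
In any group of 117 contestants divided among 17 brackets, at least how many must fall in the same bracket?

If each of the 17 brackets held at most 6, the total would be at most 17 × 6 = 102 < 117, a contradiction.
So at least one holds ⌈117/17⌉ = 7.

7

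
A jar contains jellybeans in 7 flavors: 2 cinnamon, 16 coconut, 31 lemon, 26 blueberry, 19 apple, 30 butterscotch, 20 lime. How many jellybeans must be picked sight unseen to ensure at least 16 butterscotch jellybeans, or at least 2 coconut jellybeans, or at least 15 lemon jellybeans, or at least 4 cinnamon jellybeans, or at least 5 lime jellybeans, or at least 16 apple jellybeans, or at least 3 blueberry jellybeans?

54

Each of the 7 flavors has its own threshold; avoid all of them simultaneously.
The worst case stops just short of every target: all 2 cinnamon, 1 coconut, 14 lemon, 2 blueberry, 15 apple, 15 butterscotch, 4 lime — 2 + 1 + 14 + 2 + 15 + 15 + 4 = 53 jellybeans.
One more jellybean must push some flavor to its target, so 53 + 1 = 54.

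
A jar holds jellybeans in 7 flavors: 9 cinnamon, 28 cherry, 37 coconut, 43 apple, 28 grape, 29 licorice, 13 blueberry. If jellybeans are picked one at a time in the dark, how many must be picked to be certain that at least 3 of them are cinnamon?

181

To avoid cinnamon jellybeans as long as possible, exhaust the other 6 flavors first.
The worst case draws every non-cinnamon jellybean first: 28 + 37 + 43 + 28 + 29 + 13 = 178.
The next 3 draws are then forced to be cinnamon, giving 178 + 3 = 181.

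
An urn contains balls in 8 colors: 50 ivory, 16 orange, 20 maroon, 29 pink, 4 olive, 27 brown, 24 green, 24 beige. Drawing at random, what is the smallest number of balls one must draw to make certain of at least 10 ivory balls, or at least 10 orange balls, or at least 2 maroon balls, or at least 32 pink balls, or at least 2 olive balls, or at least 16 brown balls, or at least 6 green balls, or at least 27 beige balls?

94

The worst case stops just short of every target: 9 ivory, 9 orange, 1 maroon, all 29 pink, 1 olive, 15 brown, 5 green, all 24 beige — 9 + 9 + 1 + 29 + 1 + 15 + 5 + 24 = 93 balls.
One more ball must push some color to its target, so 93 + 1 = 94.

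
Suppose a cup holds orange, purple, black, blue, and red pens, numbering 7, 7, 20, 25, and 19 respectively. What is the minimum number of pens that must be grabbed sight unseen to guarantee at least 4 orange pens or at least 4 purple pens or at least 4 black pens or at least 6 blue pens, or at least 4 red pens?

The worst case stops just short of every target: 3 orange, 3 purple, 3 black, 5 blue, 3 red — 3 + 3 + 3 + 5 + 3 = 17 pens.
One more pen must push some ink color to its target, so 17 + 1 = 18.

18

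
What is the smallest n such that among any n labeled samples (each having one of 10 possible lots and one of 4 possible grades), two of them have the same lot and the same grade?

41

There are 10 × 4 = 40 (lot, grade) combinations acting as pigeonholes.
With 40 labeled samples we could place one in each, avoiding any repeat.
One more forces some (lot, grade) pair to hold 2, so 40 + 1 = 41.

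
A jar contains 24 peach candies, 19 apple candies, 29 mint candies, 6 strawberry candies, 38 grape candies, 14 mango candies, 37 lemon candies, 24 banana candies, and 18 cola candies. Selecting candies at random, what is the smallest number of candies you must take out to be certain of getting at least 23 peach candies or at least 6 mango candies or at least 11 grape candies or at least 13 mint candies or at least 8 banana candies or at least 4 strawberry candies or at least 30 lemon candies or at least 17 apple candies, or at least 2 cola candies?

106

The worst case stops just short of every target: 22 peach, 16 apple, 12 mint, 3 strawberry, 10 grape, 5 mango, 29 lemon, 7 banana, 1 cola — 22 + 16 + 12 + 3 + 10 + 5 + 29 + 7 + 1 = 105 candies.
One more candy must push some flavor to its target, so 105 + 1 = 106.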